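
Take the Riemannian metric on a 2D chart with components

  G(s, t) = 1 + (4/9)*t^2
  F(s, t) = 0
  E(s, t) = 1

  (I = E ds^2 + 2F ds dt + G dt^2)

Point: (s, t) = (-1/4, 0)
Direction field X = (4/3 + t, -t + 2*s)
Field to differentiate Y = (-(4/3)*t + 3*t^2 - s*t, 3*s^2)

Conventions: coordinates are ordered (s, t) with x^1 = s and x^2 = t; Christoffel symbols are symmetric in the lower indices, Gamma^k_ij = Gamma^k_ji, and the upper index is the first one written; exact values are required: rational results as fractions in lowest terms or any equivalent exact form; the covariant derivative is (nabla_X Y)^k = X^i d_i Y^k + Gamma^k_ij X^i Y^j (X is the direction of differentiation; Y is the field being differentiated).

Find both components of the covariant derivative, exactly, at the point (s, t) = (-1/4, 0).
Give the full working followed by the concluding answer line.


E = 1, F = 0, G = 1 at the point
E_s = 0, E_t = 0, F_s = 0, F_t = 0, G_s = 0, G_t = 0
EG - F^2 = 1;  g^inv = (1) * [[1, 0], [0, 1]]
first-kind symbols [ij,l] = (1/2)(d_i g_jl + d_j g_il - d_l g_ij): [ss,s] = E_s/2 = 0, [ss,t] = F_s - E_t/2 = 0, [st,s] = E_t/2 = 0, [st,t] = G_s/2 = 0, [tt,s] = F_t - G_s/2 = 0, [tt,t] = G_t/2 = 0
Gamma^s_ij = (G*[ij,s] - F*[ij,t])/(EG - F^2), Gamma^t_ij = (E*[ij,t] - F*[ij,s])/(EG - F^2)
Gamma_sss = 0, Gamma_sst = 0, Gamma_stt = 0, Gamma_tss = 0, Gamma_tst = 0, Gamma_ttt = 0
X = (4/3, -1/2), Y = (0, 3/16) at the point

Answer: (nabla_X Y)^s = 13/24, (nabla_X Y)^t = -2


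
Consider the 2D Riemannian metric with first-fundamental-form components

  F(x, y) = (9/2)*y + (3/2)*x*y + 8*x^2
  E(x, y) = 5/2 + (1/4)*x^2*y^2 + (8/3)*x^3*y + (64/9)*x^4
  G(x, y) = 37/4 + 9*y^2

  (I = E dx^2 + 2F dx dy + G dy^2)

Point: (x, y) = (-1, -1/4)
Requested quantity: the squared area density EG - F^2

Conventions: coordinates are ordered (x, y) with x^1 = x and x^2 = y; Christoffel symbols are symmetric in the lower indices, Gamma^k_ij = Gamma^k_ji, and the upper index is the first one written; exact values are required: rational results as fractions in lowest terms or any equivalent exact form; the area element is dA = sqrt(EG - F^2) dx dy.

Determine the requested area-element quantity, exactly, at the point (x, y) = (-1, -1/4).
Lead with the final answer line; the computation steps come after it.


Answer: EG - F^2 = 446437/9216

E = 5929/576, F = 29/4, G = 157/16; EG - F^2 = 446437/9216


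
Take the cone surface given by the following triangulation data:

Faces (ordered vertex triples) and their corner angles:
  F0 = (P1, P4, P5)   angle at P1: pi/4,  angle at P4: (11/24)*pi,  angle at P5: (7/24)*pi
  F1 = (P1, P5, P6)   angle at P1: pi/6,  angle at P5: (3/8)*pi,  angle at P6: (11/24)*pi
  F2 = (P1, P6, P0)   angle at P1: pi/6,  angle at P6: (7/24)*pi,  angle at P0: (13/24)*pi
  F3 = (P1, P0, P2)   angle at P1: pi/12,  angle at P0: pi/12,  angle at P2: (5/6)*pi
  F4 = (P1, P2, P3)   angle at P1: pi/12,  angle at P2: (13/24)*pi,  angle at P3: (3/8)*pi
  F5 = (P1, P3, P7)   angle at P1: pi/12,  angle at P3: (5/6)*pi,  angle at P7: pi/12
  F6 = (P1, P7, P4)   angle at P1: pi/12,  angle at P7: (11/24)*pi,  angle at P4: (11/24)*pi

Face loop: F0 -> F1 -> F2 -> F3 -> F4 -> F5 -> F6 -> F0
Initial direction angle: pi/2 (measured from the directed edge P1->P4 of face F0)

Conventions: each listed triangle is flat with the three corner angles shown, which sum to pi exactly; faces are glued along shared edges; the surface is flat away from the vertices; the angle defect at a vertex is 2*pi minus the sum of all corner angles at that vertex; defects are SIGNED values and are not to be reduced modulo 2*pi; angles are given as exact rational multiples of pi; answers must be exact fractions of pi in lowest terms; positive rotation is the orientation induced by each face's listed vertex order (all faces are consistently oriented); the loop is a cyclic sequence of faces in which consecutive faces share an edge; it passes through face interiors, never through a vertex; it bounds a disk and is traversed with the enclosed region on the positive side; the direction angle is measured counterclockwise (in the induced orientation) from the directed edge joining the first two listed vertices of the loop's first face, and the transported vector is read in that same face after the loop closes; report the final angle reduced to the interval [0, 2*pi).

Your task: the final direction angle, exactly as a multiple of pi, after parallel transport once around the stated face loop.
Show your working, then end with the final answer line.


enclosed vertex P1: corner angles sum to (11/12)*pi, defect = 2*pi - (11/12)*pi = (13/12)*pi
transport around the loop rotates by the sum of enclosed defects; add to the initial angle mod 2*pi
final angle = pi/2 + (13/12)*pi = (19/12)*pi (mod 2*pi)

Answer: final direction angle = (19/12)*pi


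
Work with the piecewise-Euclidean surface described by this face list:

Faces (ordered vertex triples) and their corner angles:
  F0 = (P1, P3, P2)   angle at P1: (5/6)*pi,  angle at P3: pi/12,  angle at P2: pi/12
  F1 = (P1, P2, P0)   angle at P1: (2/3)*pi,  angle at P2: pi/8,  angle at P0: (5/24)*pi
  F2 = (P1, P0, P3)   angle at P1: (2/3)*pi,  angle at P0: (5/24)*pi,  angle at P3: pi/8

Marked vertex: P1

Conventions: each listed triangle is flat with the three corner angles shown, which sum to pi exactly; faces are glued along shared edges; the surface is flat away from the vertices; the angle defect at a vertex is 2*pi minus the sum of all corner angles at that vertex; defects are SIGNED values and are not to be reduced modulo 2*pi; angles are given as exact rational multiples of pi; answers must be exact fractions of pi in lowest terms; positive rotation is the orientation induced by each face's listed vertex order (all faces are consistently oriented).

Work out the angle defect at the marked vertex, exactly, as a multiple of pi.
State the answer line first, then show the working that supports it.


Answer: defect(P1) = -pi/6

Sum of corner angles at P1: (13/6)*pi
defect = 2*pi - (13/6)*pi


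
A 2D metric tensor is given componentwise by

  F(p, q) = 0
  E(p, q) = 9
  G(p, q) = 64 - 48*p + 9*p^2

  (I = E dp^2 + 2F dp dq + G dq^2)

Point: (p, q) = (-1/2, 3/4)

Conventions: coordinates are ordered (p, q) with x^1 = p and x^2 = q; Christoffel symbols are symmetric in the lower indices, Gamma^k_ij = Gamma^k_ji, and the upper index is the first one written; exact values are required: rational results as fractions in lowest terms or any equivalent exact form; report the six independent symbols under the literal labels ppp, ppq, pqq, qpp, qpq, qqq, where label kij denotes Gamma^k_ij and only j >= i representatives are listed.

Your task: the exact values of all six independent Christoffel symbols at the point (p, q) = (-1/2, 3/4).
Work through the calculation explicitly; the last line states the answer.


E = 9, F = 0, G = 361/4 at the point
E_p = 0, E_q = 0, F_p = 0, F_q = 0, G_p = -57, G_q = 0
EG - F^2 = 3249/4;  g^inv = (4/3249) * [[361/4, 0], [0, 9]]
first-kind symbols [ij,l] = (1/2)(d_i g_jl + d_j g_il - d_l g_ij): [pp,p] = E_p/2 = 0, [pp,q] = F_p - E_q/2 = 0, [pq,p] = E_q/2 = 0, [pq,q] = G_p/2 = -57/2, [qq,p] = F_q - G_p/2 = 57/2, [qq,q] = G_q/2 = 0
Gamma^p_ij = (G*[ij,p] - F*[ij,q])/(EG - F^2), Gamma^q_ij = (E*[ij,q] - F*[ij,p])/(EG - F^2)

Answer: Gamma_ppp = 0, Gamma_ppq = 0, Gamma_pqq = 19/6, Gamma_qpp = 0, Gamma_qpq = -6/19, Gamma_qqq = 0


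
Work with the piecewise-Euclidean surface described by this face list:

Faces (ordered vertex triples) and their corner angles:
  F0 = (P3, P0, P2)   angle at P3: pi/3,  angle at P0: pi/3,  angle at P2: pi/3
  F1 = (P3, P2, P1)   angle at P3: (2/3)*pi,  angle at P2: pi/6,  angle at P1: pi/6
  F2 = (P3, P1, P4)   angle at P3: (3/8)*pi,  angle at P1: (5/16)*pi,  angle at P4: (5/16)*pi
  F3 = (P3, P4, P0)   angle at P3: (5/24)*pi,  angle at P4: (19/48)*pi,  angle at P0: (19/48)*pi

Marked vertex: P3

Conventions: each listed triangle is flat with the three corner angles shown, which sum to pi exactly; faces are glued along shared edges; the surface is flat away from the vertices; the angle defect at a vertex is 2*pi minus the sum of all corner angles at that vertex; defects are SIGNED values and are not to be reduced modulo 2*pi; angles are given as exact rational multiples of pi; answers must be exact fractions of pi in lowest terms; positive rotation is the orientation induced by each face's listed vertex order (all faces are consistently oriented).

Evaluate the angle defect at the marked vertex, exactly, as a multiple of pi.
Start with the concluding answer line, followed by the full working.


Answer: defect(P3) = (5/12)*pi

Sum of corner angles at P3: (19/12)*pi
defect = 2*pi - (19/12)*pi


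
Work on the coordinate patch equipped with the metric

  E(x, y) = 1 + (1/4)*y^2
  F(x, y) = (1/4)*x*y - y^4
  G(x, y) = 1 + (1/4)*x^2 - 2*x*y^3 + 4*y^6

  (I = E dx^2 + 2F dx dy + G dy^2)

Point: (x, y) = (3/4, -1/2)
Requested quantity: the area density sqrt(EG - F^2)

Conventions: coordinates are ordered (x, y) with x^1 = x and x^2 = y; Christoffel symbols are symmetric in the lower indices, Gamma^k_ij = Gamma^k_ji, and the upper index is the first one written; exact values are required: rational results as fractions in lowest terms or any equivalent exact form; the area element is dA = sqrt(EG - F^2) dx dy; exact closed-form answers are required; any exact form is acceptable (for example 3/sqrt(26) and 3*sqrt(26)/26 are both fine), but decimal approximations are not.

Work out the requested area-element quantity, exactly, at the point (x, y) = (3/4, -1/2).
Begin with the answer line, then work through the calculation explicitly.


Answer: sqrt(EG - F^2) = sqrt(93)/8

E = 17/16, F = -5/32, G = 89/64; EG - F^2 = 93/64


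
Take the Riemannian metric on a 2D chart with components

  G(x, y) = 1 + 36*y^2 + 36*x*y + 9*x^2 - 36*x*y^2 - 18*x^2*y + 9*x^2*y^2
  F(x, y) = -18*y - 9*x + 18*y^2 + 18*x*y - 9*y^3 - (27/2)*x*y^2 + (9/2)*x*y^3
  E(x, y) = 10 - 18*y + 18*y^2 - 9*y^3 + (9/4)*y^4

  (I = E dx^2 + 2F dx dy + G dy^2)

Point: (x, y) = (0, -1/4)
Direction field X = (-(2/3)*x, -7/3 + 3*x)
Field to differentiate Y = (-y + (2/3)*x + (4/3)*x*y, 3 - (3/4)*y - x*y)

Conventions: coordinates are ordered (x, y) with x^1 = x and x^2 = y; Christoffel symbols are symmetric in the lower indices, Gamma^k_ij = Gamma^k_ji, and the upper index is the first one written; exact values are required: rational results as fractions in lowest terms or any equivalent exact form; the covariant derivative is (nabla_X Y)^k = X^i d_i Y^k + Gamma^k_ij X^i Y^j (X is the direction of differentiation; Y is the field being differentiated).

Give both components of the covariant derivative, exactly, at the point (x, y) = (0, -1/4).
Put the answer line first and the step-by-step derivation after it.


Answer: (nabla_X Y)^x = 681961/55371, (nabla_X Y)^y = 416815/73828

E = 16153/1024, F = 369/64, G = 13/4 at the point
E_x = 0, E_y = -1845/64, F_x = -1845/128, F_y = -459/16, G_x = -45/4, G_y = -18
EG - F^2 = 18457/1024;  g^inv = (1024/18457) * [[13/4, -369/64], [-369/64, 16153/1024]]
first-kind symbols [ij,l] = (1/2)(d_i g_jl + d_j g_il - d_l g_ij): [xx,x] = E_x/2 = 0, [xx,y] = F_x - E_y/2 = 0, [xy,x] = E_y/2 = -1845/128, [xy,y] = G_x/2 = -45/8, [yy,x] = F_y - G_x/2 = -369/16, [yy,y] = G_y/2 = -9
Gamma^x_ij = (G*[ij,x] - F*[ij,y])/(EG - F^2), Gamma^y_ij = (E*[ij,y] - F*[ij,x])/(EG - F^2)
Gamma_xxx = 0, Gamma_xxy = -14760/18457, Gamma_xyy = -23616/18457, Gamma_yxx = 0, Gamma_yxy = -5760/18457, Gamma_yyy = -9216/18457
X = (0, -7/3), Y = (1/4, 51/16) at the point


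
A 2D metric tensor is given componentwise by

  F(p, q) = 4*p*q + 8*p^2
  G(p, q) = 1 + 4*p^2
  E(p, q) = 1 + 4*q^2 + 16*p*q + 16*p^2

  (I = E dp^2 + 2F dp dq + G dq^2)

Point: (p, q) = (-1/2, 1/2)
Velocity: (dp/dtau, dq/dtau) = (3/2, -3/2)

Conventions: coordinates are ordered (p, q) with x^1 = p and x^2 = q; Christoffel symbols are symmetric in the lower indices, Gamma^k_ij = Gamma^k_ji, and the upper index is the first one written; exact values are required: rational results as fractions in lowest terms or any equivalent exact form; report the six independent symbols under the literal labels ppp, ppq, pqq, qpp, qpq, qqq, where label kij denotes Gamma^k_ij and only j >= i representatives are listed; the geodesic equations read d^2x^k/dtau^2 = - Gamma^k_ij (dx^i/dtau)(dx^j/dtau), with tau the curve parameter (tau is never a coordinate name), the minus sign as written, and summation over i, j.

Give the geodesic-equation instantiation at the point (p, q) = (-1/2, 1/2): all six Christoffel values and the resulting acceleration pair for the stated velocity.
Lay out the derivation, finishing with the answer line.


E = 2, F = 1, G = 2 at the point
E_p = -8, E_q = -4, F_p = -6, F_q = -2, G_p = -4, G_q = 0
EG - F^2 = 3;  g^inv = (1/3) * [[2, -1], [-1, 2]]
first-kind symbols [ij,l] = (1/2)(d_i g_jl + d_j g_il - d_l g_ij): [pp,p] = E_p/2 = -4, [pp,q] = F_p - E_q/2 = -4, [pq,p] = E_q/2 = -2, [pq,q] = G_p/2 = -2, [qq,p] = F_q - G_p/2 = 0, [qq,q] = G_q/2 = 0
Gamma^p_ij = (G*[ij,p] - F*[ij,q])/(EG - F^2), Gamma^q_ij = (E*[ij,q] - F*[ij,p])/(EG - F^2)
Gamma_ppp = -4/3, Gamma_ppq = -2/3, Gamma_pqq = 0, Gamma_qpp = -4/3, Gamma_qpq = -2/3, Gamma_qqq = 0
d^2p/dtau^2 = -(Gamma_ppp*(3/2)^2 + 2*Gamma_ppq*(3/2)*(-3/2) + Gamma_pqq*(-3/2)^2) = 0
d^2q/dtau^2 = -(Gamma_qpp*(3/2)^2 + 2*Gamma_qpq*(3/2)*(-3/2) + Gamma_qqq*(-3/2)^2) = 0

Answer: Gamma_ppp = -4/3, Gamma_ppq = -2/3, Gamma_pqq = 0, Gamma_qpp = -4/3, Gamma_qpq = -2/3, Gamma_qqq = 0; accelerations (d^2p/dtau^2, d^2q/dtau^2) = (0, 0)


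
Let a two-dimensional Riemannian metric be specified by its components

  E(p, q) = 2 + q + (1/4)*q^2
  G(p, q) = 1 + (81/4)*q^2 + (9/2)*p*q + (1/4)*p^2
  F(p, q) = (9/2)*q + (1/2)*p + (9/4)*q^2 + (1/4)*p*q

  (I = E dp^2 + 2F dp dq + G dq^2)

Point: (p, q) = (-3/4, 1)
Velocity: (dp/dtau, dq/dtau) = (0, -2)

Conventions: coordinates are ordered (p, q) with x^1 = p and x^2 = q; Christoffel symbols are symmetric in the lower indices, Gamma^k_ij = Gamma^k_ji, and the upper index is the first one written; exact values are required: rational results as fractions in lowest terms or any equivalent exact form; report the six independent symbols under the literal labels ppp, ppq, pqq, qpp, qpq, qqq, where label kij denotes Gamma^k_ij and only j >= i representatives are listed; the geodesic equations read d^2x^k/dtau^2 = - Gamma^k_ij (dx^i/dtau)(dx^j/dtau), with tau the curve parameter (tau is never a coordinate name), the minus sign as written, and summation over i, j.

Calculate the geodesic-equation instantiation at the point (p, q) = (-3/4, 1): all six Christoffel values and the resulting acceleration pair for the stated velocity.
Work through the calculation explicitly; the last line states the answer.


E = 13/4, F = 99/16, G = 1153/64 at the point
E_p = 0, E_q = 3/2, F_p = 3/4, F_q = 141/16, G_p = 33/8, G_q = 297/8
EG - F^2 = 1297/64;  g^inv = (64/1297) * [[1153/64, -99/16], [-99/16, 13/4]]
first-kind symbols [ij,l] = (1/2)(d_i g_jl + d_j g_il - d_l g_ij): [pp,p] = E_p/2 = 0, [pp,q] = F_p - E_q/2 = 0, [pq,p] = E_q/2 = 3/4, [pq,q] = G_p/2 = 33/16, [qq,p] = F_q - G_p/2 = 27/4, [qq,q] = G_q/2 = 297/16
Gamma^p_ij = (G*[ij,p] - F*[ij,q])/(EG - F^2), Gamma^q_ij = (E*[ij,q] - F*[ij,p])/(EG - F^2)
Gamma_ppp = 0, Gamma_ppq = 48/1297, Gamma_pqq = 432/1297, Gamma_qpp = 0, Gamma_qpq = 132/1297, Gamma_qqq = 1188/1297
d^2p/dtau^2 = -(Gamma_ppp*(0)^2 + 2*Gamma_ppq*(0)*(-2) + Gamma_pqq*(-2)^2) = -1728/1297
d^2q/dtau^2 = -(Gamma_qpp*(0)^2 + 2*Gamma_qpq*(0)*(-2) + Gamma_qqq*(-2)^2) = -4752/1297

Answer: Gamma_ppp = 0, Gamma_ppq = 48/1297, Gamma_pqq = 432/1297, Gamma_qpp = 0, Gamma_qpq = 132/1297, Gamma_qqq = 1188/1297; accelerations (d^2p/dtau^2, d^2q/dtau^2) = (-1728/1297, -4752/1297)


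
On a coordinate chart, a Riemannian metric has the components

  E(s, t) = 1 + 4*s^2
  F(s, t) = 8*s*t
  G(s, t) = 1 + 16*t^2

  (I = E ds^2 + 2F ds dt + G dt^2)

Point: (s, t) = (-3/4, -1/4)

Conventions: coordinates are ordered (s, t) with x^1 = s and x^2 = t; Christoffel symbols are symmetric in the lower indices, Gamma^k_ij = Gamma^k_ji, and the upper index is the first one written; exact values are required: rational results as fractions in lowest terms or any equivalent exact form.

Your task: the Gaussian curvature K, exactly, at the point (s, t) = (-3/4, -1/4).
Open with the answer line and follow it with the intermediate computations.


Answer: K = 128/289

E = 13/4, F = 3/2, G = 2, EG - F^2 = 17/4 at the point
E_s = -6, E_t = 0, F_s = -2, F_t = -6, G_s = 0, G_t = -8
E_tt = 0, F_st = 8, G_ss = 0
Compute both Brioschi determinants and normalise by (EG - F^2)^2.
M1 = [[-E_tt/2 + F_st - G_ss/2, E_s/2, F_s - E_t/2], [F_t - G_s/2, E, F], [G_t/2, F, G]] = [[8, -3, -2], [-6, 13/4, 3/2], [-4, 3/2, 2]]; det M1 = 8
M2 = [[0, E_t/2, G_s/2], [E_t/2, E, F], [G_s/2, F, G]] = [[0, 0, 0], [0, 13/4, 3/2], [0, 3/2, 2]]; det M2 = 0
det M1 - det M2 = 8; K = 8 / (17/4)^2 = 128/289


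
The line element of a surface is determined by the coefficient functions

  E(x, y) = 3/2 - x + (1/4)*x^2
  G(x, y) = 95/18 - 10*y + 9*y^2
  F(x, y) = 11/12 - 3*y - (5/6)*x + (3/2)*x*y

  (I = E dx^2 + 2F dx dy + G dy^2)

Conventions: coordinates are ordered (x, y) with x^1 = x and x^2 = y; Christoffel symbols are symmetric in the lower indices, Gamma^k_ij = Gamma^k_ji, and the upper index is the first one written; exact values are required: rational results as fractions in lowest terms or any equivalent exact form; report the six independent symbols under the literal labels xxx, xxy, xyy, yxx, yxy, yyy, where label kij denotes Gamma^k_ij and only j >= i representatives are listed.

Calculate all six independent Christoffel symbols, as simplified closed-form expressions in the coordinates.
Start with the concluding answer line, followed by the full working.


Answer: Gamma_xxx = (90*x + 162*y - 270)/(90*x^2 + 324*x*y - 540*x + 648*y^2 - 1368*y + 1019), Gamma_xxy = 0, Gamma_xyy = (540*x + 972*y - 1620)/(90*x^2 + 324*x*y - 540*x + 648*y^2 - 1368*y + 1019), Gamma_yxx = (27*x + 108*y - 114)/(90*x^2 + 324*x*y - 540*x + 648*y^2 - 1368*y + 1019), Gamma_yxy = 0, Gamma_yyy = (162*x + 648*y - 684)/(90*x^2 + 324*x*y - 540*x + 648*y^2 - 1368*y + 1019)

E = 3/2 - x + (1/4)*x^2; F = 11/12 - 3*y - (5/6)*x + (3/2)*x*y; G = 95/18 - 10*y + 9*y^2
Gamma^k_ij = (1/2) g^{kl} (d_i g_jl + d_j g_il - d_l g_ij), with g^inv = (1/(EG-F^2)) [[G, -F], [-F, E]]
first partials: E_x = -1 + (1/2)*x, E_y = 0, F_x = -5/6 + (3/2)*y, F_y = -3 + (3/2)*x, G_x = 0, G_y = -10 + 18*y
D = EG - F^2 = 1019/144 - (19/2)*y - (15/4)*x + (9/2)*y^2 + (9/4)*x*y + (5/8)*x^2
expanded: Gamma^x_xx = (G E_x - 2F F_x + F E_y)/(2D), Gamma^x_xy = (G E_y - F G_x)/(2D), Gamma^x_yy = (2G F_y - G G_x - F G_y)/(2D), Gamma^y_xx = (2E F_x - E E_y - F E_x)/(2D), Gamma^y_xy = (E G_x - F E_y)/(2D), Gamma^y_yy = (E G_y - 2F F_y + F G_x)/(2D); substitute and cancel common factors


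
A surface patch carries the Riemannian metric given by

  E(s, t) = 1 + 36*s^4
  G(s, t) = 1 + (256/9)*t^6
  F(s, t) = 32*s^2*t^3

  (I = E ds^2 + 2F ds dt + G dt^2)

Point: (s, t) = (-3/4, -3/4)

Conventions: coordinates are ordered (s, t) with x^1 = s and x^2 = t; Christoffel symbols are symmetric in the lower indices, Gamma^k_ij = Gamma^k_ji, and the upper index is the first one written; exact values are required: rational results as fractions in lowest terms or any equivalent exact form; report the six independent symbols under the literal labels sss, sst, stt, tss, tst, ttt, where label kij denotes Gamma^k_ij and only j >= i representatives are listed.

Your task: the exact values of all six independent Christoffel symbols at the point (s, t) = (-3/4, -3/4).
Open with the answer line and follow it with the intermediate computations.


Answer: Gamma_sss = -1944/1117, Gamma_sst = 0, Gamma_stt = 1944/1117, Gamma_tss = 1296/1117, Gamma_tst = 0, Gamma_ttt = -1296/1117

E = 793/64, F = -243/32, G = 97/16 at the point
E_s = -243/4, E_t = 0, F_s = 81/4, F_t = 243/8, G_s = 0, G_t = -81/2
EG - F^2 = 1117/64;  g^inv = (64/1117) * [[97/16, 243/32], [243/32, 793/64]]
first-kind symbols [ij,l] = (1/2)(d_i g_jl + d_j g_il - d_l g_ij): [ss,s] = E_s/2 = -243/8, [ss,t] = F_s - E_t/2 = 81/4, [st,s] = E_t/2 = 0, [st,t] = G_s/2 = 0, [tt,s] = F_t - G_s/2 = 243/8, [tt,t] = G_t/2 = -81/4
Gamma^s_ij = (G*[ij,s] - F*[ij,t])/(EG - F^2), Gamma^t_ij = (E*[ij,t] - F*[ij,s])/(EG - F^2)


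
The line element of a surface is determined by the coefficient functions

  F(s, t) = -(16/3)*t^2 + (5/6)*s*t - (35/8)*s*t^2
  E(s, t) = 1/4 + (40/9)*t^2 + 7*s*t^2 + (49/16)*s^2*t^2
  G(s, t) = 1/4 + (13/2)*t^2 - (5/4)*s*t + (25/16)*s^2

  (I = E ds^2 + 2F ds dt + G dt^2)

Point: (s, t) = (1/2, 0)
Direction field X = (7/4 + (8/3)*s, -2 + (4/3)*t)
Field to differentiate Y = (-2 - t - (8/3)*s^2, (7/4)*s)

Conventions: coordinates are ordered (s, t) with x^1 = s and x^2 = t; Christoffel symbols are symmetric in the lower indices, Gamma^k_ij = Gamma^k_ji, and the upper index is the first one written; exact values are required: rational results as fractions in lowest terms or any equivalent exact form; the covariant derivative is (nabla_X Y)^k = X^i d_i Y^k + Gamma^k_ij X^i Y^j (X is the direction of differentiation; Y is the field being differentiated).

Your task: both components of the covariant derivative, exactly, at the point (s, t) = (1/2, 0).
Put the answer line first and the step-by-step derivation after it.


Answer: (nabla_X Y)^s = -1057/288, (nabla_X Y)^t = 15787/984

E = 1/4, F = 0, G = 41/64 at the point
E_s = 0, E_t = 0, F_s = 0, F_t = 5/12, G_s = 25/16, G_t = -5/8
EG - F^2 = 41/256;  g^inv = (256/41) * [[41/64, 0], [0, 1/4]]
first-kind symbols [ij,l] = (1/2)(d_i g_jl + d_j g_il - d_l g_ij): [ss,s] = E_s/2 = 0, [ss,t] = F_s - E_t/2 = 0, [st,s] = E_t/2 = 0, [st,t] = G_s/2 = 25/32, [tt,s] = F_t - G_s/2 = -35/96, [tt,t] = G_t/2 = -5/16
Gamma^s_ij = (G*[ij,s] - F*[ij,t])/(EG - F^2), Gamma^t_ij = (E*[ij,t] - F*[ij,s])/(EG - F^2)
Gamma_sss = 0, Gamma_sst = 0, Gamma_stt = -35/24, Gamma_tss = 0, Gamma_tst = 50/41, Gamma_ttt = -20/41
X = (37/12, -2), Y = (-8/3, 7/8) at the point


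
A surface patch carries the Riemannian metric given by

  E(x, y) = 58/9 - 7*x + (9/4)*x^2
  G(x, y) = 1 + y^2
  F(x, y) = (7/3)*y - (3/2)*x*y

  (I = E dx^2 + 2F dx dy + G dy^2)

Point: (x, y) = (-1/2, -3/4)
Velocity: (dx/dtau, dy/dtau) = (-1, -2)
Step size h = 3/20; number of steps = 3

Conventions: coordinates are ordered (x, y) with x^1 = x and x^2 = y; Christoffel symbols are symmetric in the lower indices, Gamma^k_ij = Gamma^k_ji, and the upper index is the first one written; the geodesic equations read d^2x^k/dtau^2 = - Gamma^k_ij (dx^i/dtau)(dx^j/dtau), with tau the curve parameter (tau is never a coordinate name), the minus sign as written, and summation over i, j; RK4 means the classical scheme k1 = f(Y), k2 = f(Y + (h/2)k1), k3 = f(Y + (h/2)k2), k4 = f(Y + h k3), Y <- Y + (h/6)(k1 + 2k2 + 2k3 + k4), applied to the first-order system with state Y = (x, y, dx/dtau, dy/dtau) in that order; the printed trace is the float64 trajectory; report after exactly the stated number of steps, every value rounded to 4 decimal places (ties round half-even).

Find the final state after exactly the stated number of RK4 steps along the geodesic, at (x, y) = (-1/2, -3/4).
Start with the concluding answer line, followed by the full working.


Answer: x = -1.0050, y = -1.6333, dx/dtau = -1.2158, dy/dtau = -1.9286

f(Y) = (dx/dtau, dy/dtau, -Gamma^x_ij Y'^i Y'^j, -Gamma^y_ij Y'^i Y'^j) with the Gammas evaluated at the stage position; h = 0.150000; intermediate values shown to 6 dp
step 0: x = -0.5000, y = -0.7500, dx/dtau = -1.0000, dy/dtau = -2.0000
step 1:
  k1: at (x, y) = (-0.500000, -0.750000), (dx/dtau, dy/dtau) = (-1.000000, -2.000000); Gamma_xxx = -0.417817, Gamma_xxy = 0.000000, Gamma_xyy = 0.278545, Gamma_yxx = 0.101631, Gamma_yxy = 0.000000, Gamma_yyy = -0.067754; k1 = (-1.000000, -2.000000, -0.696361, 0.169385)
  k2: at (x, y) = (-0.575000, -0.900000), (dx/dtau, dy/dtau) = (-1.052227, -1.987296); Gamma_xxx = -0.398703, Gamma_xxy = 0.000000, Gamma_xyy = 0.265802, Gamma_yxx = 0.112282, Gamma_yxy = 0.000000, Gamma_yyy = -0.074854; k2 = (-1.052227, -1.987296, -0.608308, 0.171310)
  k3: at (x, y) = (-0.578917, -0.899047), (dx/dtau, dy/dtau) = (-1.045623, -1.987152); Gamma_xxx = -0.398248, Gamma_xxy = 0.000000, Gamma_xyy = 0.265499, Gamma_yxx = 0.111829, Gamma_yxy = 0.000000, Gamma_yyy = -0.074553; k3 = (-1.045623, -1.987152, -0.612978, 0.172126)
  k4: at (x, y) = (-0.656843, -1.048073), (dx/dtau, dy/dtau) = (-1.091947, -1.974181); Gamma_xxx = -0.379657, Gamma_xxy = 0.000000, Gamma_xyy = 0.253105, Gamma_yxx = 0.119903, Gamma_yxy = 0.000000, Gamma_yyy = -0.079935; k4 = (-1.091947, -1.974181, -0.533765, 0.168573)
  Y <- Y + (h/6)(k1 + 2k2 + 2k3 + k4): x = -0.6572, y = -1.0481, dx/dtau = -1.0918, dy/dtau = -1.9744
step 2:
  k1: at (x, y) = (-0.657191, -1.048077), (dx/dtau, dy/dtau) = (-1.091817, -1.974379); Gamma_xxx = -0.379617, Gamma_xxy = 0.000000, Gamma_xyy = 0.253078, Gamma_yxx = 0.119871, Gamma_yxy = 0.000000, Gamma_yyy = -0.079914; k1 = (-1.091817, -1.974379, -0.534013, 0.168625)
  k2: at (x, y) = (-0.739077, -1.196155), (dx/dtau, dy/dtau) = (-1.131868, -1.961732); Gamma_xxx = -0.361605, Gamma_xxy = 0.000000, Gamma_xyy = 0.241070, Gamma_yxx = 0.125666, Gamma_yxy = 0.000000, Gamma_yyy = -0.083777; k2 = (-1.131868, -1.961732, -0.464471, 0.161414)
  k3: at (x, y) = (-0.742081, -1.195207), (dx/dtau, dy/dtau) = (-1.126653, -1.962273); Gamma_xxx = -0.361350, Gamma_xxy = 0.000000, Gamma_xyy = 0.240900, Gamma_yxx = 0.125314, Gamma_yxy = 0.000000, Gamma_yyy = -0.083542; k3 = (-1.126653, -1.962273, -0.468911, 0.162615)
  k4: at (x, y) = (-0.826189, -1.342418), (dx/dtau, dy/dtau) = (-1.162154, -1.949987); Gamma_xxx = -0.344278, Gamma_xxy = 0.000000, Gamma_xyy = 0.229519, Gamma_yxx = 0.129363, Gamma_yxy = 0.000000, Gamma_yyy = -0.086242; k4 = (-1.162154, -1.949987, -0.407751, 0.153213)
  Y <- Y + (h/6)(k1 + 2k2 + 2k3 + k4): x = -0.8265, y = -1.3424, dx/dtau = -1.1620, dy/dtau = -1.9501
step 3:
  k1: at (x, y) = (-0.826467, -1.342386), (dx/dtau, dy/dtau) = (-1.162031, -1.950132); Gamma_xxx = -0.344255, Gamma_xxy = 0.000000, Gamma_xyy = 0.229503, Gamma_yxx = 0.129336, Gamma_yxy = 0.000000, Gamma_yyy = -0.086224; k1 = (-1.162031, -1.950132, -0.407951, 0.153267)
  k2: at (x, y) = (-0.913619, -1.488646), (dx/dtau, dy/dtau) = (-1.192627, -1.938637); Gamma_xxx = -0.328078, Gamma_xxy = 0.000000, Gamma_xyy = 0.218719, Gamma_yxx = 0.131864, Gamma_yxy = 0.000000, Gamma_yyy = -0.087909; k2 = (-1.192627, -1.938637, -0.355368, 0.142833)
  k3: at (x, y) = (-0.915914, -1.487784), (dx/dtau, dy/dtau) = (-1.188683, -1.939419); Gamma_xxx = -0.327938, Gamma_xxy = 0.000000, Gamma_xyy = 0.218626, Gamma_yxx = 0.131609, Gamma_yxy = 0.000000, Gamma_yyy = -0.087739; k3 = (-1.188683, -1.939419, -0.358960, 0.144059)
  k4: at (x, y) = (-1.004769, -1.633299), (dx/dtau, dy/dtau) = (-1.215875, -1.928523); Gamma_xxx = -0.312794, Gamma_xxy = 0.000000, Gamma_xyy = 0.208529, Gamma_yxx = 0.133026, Gamma_yxy = 0.000000, Gamma_yyy = -0.088684; k4 = (-1.215875, -1.928523, -0.313143, 0.133175)
  Y <- Y + (h/6)(k1 + 2k2 + 2k3 + k4): x = -1.0050, y = -1.6333, dx/dtau = -1.2158, dy/dtau = -1.9286


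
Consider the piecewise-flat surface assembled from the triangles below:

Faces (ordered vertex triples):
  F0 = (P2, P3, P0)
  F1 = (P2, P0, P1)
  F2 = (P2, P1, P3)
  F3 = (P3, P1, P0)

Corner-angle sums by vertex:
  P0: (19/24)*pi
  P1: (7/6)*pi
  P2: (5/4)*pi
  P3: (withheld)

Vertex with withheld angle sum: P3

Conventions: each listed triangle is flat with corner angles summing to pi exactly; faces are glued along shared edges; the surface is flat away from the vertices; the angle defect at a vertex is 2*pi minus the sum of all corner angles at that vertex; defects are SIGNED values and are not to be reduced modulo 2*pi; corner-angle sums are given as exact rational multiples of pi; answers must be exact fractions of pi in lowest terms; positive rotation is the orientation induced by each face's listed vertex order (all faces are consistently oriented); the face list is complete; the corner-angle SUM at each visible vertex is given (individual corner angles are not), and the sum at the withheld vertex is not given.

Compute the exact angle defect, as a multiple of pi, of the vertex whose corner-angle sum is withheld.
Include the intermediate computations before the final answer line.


V = 4, E = 6, F = 4; chi = V - E + F = 2
Gauss-Bonnet: total defect = 2*pi*chi = 4*pi; visible defects sum to (67/24)*pi

Answer: defect(P3) = (29/24)*pi


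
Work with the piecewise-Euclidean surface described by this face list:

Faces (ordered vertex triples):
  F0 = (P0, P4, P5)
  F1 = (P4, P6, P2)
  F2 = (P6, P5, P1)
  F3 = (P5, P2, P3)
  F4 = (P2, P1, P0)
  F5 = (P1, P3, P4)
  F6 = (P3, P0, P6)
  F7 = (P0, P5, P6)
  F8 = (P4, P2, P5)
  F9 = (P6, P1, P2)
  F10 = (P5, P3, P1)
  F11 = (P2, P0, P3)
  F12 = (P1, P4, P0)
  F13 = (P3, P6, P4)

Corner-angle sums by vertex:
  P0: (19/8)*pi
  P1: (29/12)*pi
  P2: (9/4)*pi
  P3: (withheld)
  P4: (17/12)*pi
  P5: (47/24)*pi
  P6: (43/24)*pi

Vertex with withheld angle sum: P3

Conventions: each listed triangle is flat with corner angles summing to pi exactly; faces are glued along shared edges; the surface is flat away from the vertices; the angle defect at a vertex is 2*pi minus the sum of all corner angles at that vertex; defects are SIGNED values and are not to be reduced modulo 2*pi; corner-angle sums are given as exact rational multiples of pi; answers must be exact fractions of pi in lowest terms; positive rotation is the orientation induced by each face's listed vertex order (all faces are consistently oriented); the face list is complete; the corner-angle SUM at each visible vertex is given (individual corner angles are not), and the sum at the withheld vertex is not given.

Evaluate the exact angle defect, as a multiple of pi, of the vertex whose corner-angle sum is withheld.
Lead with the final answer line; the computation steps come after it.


Answer: defect(P3) = (5/24)*pi

V = 7, E = 21, F = 14; chi = V - E + F = 0
Gauss-Bonnet: total defect = 2*pi*chi = 0; visible defects sum to (-5/24)*pi


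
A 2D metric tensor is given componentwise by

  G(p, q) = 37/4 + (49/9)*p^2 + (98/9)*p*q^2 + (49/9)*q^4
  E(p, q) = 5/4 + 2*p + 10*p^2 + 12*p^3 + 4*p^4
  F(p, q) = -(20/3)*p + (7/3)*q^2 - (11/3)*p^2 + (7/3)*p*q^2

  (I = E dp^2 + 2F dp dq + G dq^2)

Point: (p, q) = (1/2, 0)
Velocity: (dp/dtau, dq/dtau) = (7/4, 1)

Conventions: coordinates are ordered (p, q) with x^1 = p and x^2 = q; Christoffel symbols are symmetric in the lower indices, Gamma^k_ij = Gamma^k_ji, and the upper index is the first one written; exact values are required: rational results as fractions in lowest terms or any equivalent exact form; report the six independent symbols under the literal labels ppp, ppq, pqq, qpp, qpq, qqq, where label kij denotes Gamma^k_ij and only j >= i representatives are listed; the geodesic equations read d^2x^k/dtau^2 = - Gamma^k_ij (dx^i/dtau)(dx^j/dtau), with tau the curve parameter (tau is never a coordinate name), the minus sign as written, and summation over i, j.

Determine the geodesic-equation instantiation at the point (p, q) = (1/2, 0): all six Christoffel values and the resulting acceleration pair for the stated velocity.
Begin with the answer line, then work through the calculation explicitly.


Answer: Gamma_ppp = 11248/7331, Gamma_ppq = 1666/7331, Gamma_pqq = -37436/65979, Gamma_qpp = -2634/7331, Gamma_qpq = 2548/7331, Gamma_qqq = -1666/7331; accelerations (d^2p/dtau^2, d^2q/dtau^2) = (-325066/65979, 6517/58648)

E = 13/2, F = -17/4, G = 191/18 at the point
E_p = 23, E_q = 0, F_p = -31/3, F_q = 0, G_p = 49/9, G_q = 0
EG - F^2 = 7331/144;  g^inv = (144/7331) * [[191/18, 17/4], [17/4, 13/2]]
first-kind symbols [ij,l] = (1/2)(d_i g_jl + d_j g_il - d_l g_ij): [pp,p] = E_p/2 = 23/2, [pp,q] = F_p - E_q/2 = -31/3, [pq,p] = E_q/2 = 0, [pq,q] = G_p/2 = 49/18, [qq,p] = F_q - G_p/2 = -49/18, [qq,q] = G_q/2 = 0
Gamma^p_ij = (G*[ij,p] - F*[ij,q])/(EG - F^2), Gamma^q_ij = (E*[ij,q] - F*[ij,p])/(EG - F^2)
Gamma_ppp = 11248/7331, Gamma_ppq = 1666/7331, Gamma_pqq = -37436/65979, Gamma_qpp = -2634/7331, Gamma_qpq = 2548/7331, Gamma_qqq = -1666/7331
d^2p/dtau^2 = -(Gamma_ppp*(7/4)^2 + 2*Gamma_ppq*(7/4)*(1) + Gamma_pqq*(1)^2) = -325066/65979
d^2q/dtau^2 = -(Gamma_qpp*(7/4)^2 + 2*Gamma_qpq*(7/4)*(1) + Gamma_qqq*(1)^2) = 6517/58648


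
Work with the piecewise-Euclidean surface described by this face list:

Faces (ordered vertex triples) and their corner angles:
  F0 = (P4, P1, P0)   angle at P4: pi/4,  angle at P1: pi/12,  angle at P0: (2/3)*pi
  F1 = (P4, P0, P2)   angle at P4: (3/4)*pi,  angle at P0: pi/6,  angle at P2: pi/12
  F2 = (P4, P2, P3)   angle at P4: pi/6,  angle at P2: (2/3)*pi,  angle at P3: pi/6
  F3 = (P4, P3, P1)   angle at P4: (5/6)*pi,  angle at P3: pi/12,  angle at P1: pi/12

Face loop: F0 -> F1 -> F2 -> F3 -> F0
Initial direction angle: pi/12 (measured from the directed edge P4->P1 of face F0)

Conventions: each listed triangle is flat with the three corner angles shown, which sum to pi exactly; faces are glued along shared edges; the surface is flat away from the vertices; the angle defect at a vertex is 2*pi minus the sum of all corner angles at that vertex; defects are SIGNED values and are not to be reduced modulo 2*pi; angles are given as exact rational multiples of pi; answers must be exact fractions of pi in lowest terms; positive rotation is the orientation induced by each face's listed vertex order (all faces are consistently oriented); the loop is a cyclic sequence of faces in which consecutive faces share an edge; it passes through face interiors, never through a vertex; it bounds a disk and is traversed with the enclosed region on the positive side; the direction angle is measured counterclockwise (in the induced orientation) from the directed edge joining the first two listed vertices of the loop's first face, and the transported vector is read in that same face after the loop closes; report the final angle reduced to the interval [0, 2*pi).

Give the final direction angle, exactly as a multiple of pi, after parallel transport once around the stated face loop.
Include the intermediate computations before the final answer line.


enclosed vertex P4: corner angles sum to 2*pi, defect = 2*pi - 2*pi = 0
by Gauss-Bonnet the loop rotates the vector by the enclosed defect sum (positive orientation, mod 2*pi)
final angle = pi/12 + 0 = pi/12 (mod 2*pi)

Answer: final direction angle = pi/12


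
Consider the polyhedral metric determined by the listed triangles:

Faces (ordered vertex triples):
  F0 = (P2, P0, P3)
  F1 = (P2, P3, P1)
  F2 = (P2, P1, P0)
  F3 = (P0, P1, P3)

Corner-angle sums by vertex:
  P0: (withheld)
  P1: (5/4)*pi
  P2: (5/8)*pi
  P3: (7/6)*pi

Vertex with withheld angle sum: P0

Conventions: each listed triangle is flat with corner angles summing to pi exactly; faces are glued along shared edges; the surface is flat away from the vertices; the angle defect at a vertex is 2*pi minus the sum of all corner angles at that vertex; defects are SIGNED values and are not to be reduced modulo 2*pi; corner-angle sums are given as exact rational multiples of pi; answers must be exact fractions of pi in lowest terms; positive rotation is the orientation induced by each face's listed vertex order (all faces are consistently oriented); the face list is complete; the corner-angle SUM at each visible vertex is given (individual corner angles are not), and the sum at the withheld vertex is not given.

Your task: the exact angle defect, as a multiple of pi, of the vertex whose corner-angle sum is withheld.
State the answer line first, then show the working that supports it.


Answer: defect(P0) = (25/24)*pi

V = 4, E = 6, F = 4; chi = V - E + F = 2
Gauss-Bonnet: total defect = 2*pi*chi = 4*pi; visible defects sum to (71/24)*pi


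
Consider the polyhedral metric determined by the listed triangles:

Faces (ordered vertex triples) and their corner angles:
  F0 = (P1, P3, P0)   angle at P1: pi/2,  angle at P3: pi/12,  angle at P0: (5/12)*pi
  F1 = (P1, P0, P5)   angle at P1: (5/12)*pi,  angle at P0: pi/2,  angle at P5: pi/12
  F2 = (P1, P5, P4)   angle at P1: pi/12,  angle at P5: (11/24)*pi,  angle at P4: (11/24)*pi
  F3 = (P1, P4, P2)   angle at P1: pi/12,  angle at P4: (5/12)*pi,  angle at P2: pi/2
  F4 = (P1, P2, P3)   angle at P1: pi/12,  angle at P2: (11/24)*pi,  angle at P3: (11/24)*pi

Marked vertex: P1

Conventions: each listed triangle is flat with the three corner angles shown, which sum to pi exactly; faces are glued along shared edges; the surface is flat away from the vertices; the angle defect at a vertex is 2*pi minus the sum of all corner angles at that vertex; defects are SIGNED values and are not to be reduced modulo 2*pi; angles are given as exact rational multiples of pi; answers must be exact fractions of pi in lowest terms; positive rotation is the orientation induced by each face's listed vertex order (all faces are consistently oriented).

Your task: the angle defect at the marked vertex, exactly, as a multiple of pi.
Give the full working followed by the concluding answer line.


Sum of corner angles at P1: (7/6)*pi
defect = 2*pi - (7/6)*pi

Answer: defect(P1) = (5/6)*pi


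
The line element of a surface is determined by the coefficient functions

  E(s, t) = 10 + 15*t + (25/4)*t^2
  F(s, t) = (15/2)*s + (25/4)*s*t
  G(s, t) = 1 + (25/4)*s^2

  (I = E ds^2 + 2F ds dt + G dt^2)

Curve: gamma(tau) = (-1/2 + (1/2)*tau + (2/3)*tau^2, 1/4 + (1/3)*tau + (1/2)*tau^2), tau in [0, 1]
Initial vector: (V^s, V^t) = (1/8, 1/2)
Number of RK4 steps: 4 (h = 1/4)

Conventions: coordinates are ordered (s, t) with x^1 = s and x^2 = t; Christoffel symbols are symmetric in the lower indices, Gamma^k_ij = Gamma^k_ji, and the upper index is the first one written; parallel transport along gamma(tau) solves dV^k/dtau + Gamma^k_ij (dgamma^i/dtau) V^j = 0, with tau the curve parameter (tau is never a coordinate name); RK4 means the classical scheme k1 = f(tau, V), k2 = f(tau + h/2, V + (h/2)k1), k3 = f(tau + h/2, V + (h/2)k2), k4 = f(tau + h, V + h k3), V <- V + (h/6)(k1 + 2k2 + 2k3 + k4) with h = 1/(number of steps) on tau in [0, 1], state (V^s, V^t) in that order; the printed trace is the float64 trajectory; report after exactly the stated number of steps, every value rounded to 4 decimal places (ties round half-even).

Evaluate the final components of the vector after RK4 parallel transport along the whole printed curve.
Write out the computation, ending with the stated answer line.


gamma'(tau) = (1/2 + (4/3)*tau, 1/3 + tau); f(tau, V)^k = -Gamma^k_ij(gamma(tau)) gamma'^i(tau) V^j; h = 1/4; intermediate values shown to 6 dp
curve data and Christoffel symbols at the stage parameters:
  tau = 0.000000: gamma = (-0.500000, 0.250000), gamma' = (0.500000, 0.333333); Gamma_sss = 0.000000, Gamma_sst = 0.577114, Gamma_stt = 0.000000, Gamma_tss = 0.000000, Gamma_tst = -0.199005, Gamma_ttt = 0.000000
  tau = 0.125000: gamma = (-0.427083, 0.299479), gamma' = (0.666667, 0.458333); Gamma_sss = 0.000000, Gamma_sst = 0.578762, Gamma_stt = 0.000000, Gamma_tss = 0.000000, Gamma_tst = -0.164844, Gamma_ttt = 0.000000
  tau = 0.250000: gamma = (-0.333333, 0.364583), gamma' = (0.833333, 0.583333); Gamma_sss = 0.000000, Gamma_sst = 0.575419, Gamma_stt = 0.000000, Gamma_tss = 0.000000, Gamma_tst = -0.122593, Gamma_ttt = 0.000000
  tau = 0.375000: gamma = (-0.218750, 0.445312), gamma' = (1.000000, 0.708333); Gamma_sss = 0.000000, Gamma_sst = 0.564448, Gamma_stt = 0.000000, Gamma_tss = 0.000000, Gamma_tst = -0.075045, Gamma_ttt = 0.000000
  tau = 0.500000: gamma = (-0.083333, 0.541667), gamma' = (1.166667, 0.833333); Gamma_sss = 0.000000, Gamma_sst = 0.544212, Gamma_stt = 0.000000, Gamma_tss = 0.000000, Gamma_tst = -0.026039, Gamma_ttt = 0.000000
  tau = 0.625000: gamma = (0.072917, 0.653646), gamma' = (1.333333, 0.958333); Gamma_sss = 0.000000, Gamma_sst = 0.514713, Gamma_stt = 0.000000, Gamma_tss = 0.000000, Gamma_tst = 0.020247, Gamma_ttt = 0.000000
  tau = 0.750000: gamma = (0.250000, 0.781250), gamma' = (1.500000, 1.083333); Gamma_sss = 0.000000, Gamma_sst = 0.477657, Gamma_stt = 0.000000, Gamma_tss = 0.000000, Gamma_tst = 0.060272, Gamma_ttt = 0.000000
  tau = 0.875000: gamma = (0.447917, 0.924479), gamma' = (1.666667, 1.208333); Gamma_sss = 0.000000, Gamma_sst = 0.435876, Gamma_stt = 0.000000, Gamma_tss = 0.000000, Gamma_tst = 0.091898, Gamma_ttt = 0.000000
  tau = 1.000000: gamma = (0.666667, 1.083333), gamma' = (1.833333, 1.333333); Gamma_sss = 0.000000, Gamma_sst = 0.392456, Gamma_stt = 0.000000, Gamma_tss = 0.000000, Gamma_tst = 0.114586, Gamma_ttt = 0.000000
step 0: V^s = 0.1250, V^t = 0.5000
step 1: k1 = (-0.168325, 0.058043), k2 = (-0.223297, 0.063600), k3 = (-0.221742, 0.063157), k4 = (-0.270679, 0.057668); V <- V + (h/6)(k1 + 2k2 + 2k3 + k4): V^s = 0.0696, V^t = 0.5154
step 2: k1 = (-0.270504, 0.057631), k2 = (-0.309291, 0.041121), k3 = (-0.306187, 0.040709), k4 = (-0.330546, 0.015816); V <- V + (h/6)(k1 + 2k2 + 2k3 + k4): V^s = -0.0067, V^t = 0.5253
step 3: k1 = (-0.330453, 0.015811), k2 = (-0.338150, -0.013302), k3 = (-0.335178, -0.013185), k4 = (-0.327148, -0.041281); V <- V + (h/6)(k1 + 2k2 + 2k3 + k4): V^s = -0.0902, V^t = 0.5220
step 4: k1 = (-0.327315, -0.041302), k2 = (-0.306391, -0.064598), k3 = (-0.305653, -0.064443), k4 = (-0.276789, -0.080814); V <- V + (h/6)(k1 + 2k2 + 2k3 + k4): V^s = -0.1664, V^t = 0.5062

Answer: V^s = -0.1664, V^t = 0.5062
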